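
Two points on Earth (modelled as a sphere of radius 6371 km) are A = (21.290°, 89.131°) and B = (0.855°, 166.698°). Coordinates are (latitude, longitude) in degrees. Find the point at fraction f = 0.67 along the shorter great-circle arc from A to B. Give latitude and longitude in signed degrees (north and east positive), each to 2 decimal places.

9.99°, 142.46°

Central angle δ = 1.3633 rad. Interpolating on the sphere with fraction f = 0.67:
P = [sin((1−f)δ)·A + sin(fδ)·B] / sin δ = 0.4444·A + 0.8089·B in Cartesian coordinates,
giving P = (-0.7809, 0.6001, 0.1734), i.e. latitude 9.99°, longitude 142.46°.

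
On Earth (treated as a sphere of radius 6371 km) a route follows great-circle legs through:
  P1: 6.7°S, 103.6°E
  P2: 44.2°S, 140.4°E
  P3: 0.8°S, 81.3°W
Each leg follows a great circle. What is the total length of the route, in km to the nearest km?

19020 km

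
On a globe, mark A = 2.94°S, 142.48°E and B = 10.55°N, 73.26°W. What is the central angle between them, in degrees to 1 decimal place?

Let φ₁ = -0.0513 rad, φ₂ = 0.1841 rad, and Δλ = 2.5178 rad.
cos c = sin φ₁ sin φ₂ + cos φ₁ cos φ₂ cos Δλ = (-0.0513)(0.1831) + (0.9987)(0.9831)(-0.8117) = -0.80630,
so c = arccos(-0.80630) = 2.50866 rad.
So the angular separation is 143.7°.

143.7°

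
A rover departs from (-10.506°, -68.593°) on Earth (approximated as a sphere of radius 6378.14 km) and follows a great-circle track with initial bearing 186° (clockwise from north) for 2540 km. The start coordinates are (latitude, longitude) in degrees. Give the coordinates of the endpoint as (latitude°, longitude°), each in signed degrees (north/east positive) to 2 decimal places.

Angular distance δ = d/R = 2540/6378.14 = 0.39824 rad; initial bearing θ = 3.2463 rad.
sin φ₂ = sin φ₁ cos δ + cos φ₁ sin δ cos θ = (-0.1823)(0.9217) + (0.9832)(0.3878)(-0.9945) = -0.5473, so φ₂ = -33.18°.
Δλ = atan2(sin θ sin δ cos φ₁, cos δ − sin φ₁ sin φ₂) = atan2(-0.0399, 0.8220) = -2.776°.
λ₂ = -68.593° − 2.776° = -71.37°.

-33.18°, -71.37°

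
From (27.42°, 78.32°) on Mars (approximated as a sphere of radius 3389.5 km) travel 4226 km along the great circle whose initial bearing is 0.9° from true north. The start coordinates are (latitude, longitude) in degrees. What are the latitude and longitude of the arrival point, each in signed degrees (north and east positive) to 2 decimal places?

81.11°, -107.21°

Angular distance δ = d/R = 4226/3389.5 = 1.24679 rad; initial bearing θ = 0.0157 rad.
sin φ₂ = sin φ₁ cos δ + cos φ₁ sin δ cos θ = (0.4605)(0.3184) + (0.8877)(0.9480)(0.9999) = 0.9880, so φ₂ = 81.11°.
Δλ = atan2(sin θ sin δ cos φ₁, cos δ − sin φ₁ sin φ₂) = atan2(0.0132, -0.1366) = 174.474°.
λ₂ = 78.320° + 174.474° = 252.79° → -107.21° after wrapping to (−180°, 180°].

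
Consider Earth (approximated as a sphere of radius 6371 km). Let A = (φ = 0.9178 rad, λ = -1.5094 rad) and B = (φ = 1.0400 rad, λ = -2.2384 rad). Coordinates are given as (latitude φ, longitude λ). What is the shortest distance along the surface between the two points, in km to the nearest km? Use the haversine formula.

2656 km

Let φ₁ = 0.9178 rad, φ₂ = 1.0400 rad, and Δλ = -0.7290 rad.
Haversine: a = sin²(Δφ/2) + cos φ₁ cos φ₂ sin²(Δλ/2) = 0.0037 + (0.6076)(0.5062)(0.1271) = 0.04281.
Central angle c = 2·arcsin(√a) = 0.41684 rad.
Distance = R·c = 6371 × 0.4168 ≈ 2656 km.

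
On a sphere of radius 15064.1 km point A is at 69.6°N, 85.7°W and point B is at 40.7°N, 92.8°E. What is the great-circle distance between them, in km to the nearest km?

Let φ₁ = 1.2147 rad, φ₂ = 0.7103 rad, and Δλ = 3.1154 rad.
Haversine: a = sin²(Δφ/2) + cos φ₁ cos φ₂ sin²(Δλ/2) = 0.0623 + (0.3486)(0.7581)(0.9998) = 0.32649.
Central angle c = 2·arcsin(√a) = 1.21640 rad.
Distance = R·c = 15064.1 × 1.2164 ≈ 18324 km.

18324 km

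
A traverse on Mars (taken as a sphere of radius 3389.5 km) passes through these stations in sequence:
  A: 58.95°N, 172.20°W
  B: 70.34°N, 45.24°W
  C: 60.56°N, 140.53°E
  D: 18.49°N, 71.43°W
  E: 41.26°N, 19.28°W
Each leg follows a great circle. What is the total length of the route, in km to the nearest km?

14256 km

Leg A→B: central angle 0.7920 rad, distance 2684.4 km.
Leg B→C: central angle 0.8558 rad, distance 2900.9 km.
Leg C→D: central angle 1.6904 rad, distance 5729.5 km.
Leg D→E: central angle 0.8677 rad, distance 2941.0 km.
Total: 2684.4 + 2900.9 + 5729.5 + 2941.0 ≈ 14256 km.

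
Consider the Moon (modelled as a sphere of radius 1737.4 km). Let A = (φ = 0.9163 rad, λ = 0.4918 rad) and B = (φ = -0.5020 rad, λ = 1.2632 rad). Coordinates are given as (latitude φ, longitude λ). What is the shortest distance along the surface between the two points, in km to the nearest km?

2728 km

Let φ₁ = 0.9163 rad, φ₂ = -0.5020 rad, and Δλ = 0.7714 rad.
Haversine: a = sin²(Δφ/2) + cos φ₁ cos φ₂ sin²(Δλ/2) = 0.4240 + (0.6088)(0.8766)(0.1415) = 0.49958.
Central angle c = 2·arcsin(√a) = 1.56995 rad.
Distance = R·c = 1737.4 × 1.5699 ≈ 2728 km.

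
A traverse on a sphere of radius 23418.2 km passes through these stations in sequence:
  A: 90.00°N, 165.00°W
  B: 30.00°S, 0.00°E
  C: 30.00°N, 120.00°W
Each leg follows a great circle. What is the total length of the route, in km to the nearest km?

Leg A→B: central angle 2.0944 rad, distance 49047.0 km.
Leg B→C: central angle 2.2459 rad, distance 52595.6 km.
Total: 49047.0 + 52595.6 ≈ 101643 km.

101643 km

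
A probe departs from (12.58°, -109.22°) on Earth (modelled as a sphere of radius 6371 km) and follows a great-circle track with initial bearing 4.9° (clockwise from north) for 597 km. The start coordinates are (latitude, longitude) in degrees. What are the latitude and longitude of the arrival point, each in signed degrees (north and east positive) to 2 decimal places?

17.93°, -108.74°

Angular distance δ = d/R = 597/6371 = 0.09371 rad; initial bearing θ = 0.0855 rad.
sin φ₂ = sin φ₁ cos δ + cos φ₁ sin δ cos θ = (0.2178)(0.9956) + (0.9760)(0.0936)(0.9963) = 0.3078, so φ₂ = 17.93°.
Δλ = atan2(sin θ sin δ cos φ₁, cos δ − sin φ₁ sin φ₂) = atan2(0.0078, 0.9286) = 0.481°.
λ₂ = -109.220° + 0.481° = -108.74°.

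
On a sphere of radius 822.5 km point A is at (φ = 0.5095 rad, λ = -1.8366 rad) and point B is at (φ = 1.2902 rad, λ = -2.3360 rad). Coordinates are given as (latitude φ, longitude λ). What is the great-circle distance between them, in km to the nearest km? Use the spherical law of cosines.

With latitudes φ₁ = 29.192°, φ₂ = 73.923° and longitude difference Δλ = -28.614°:
cos c = sin φ₁ sin φ₂ + cos φ₁ cos φ₂ cos Δλ = (0.4877)(0.9609) + (0.8730)(0.2769)(0.8779) = 0.68090,
so c = arccos(0.68090) = 0.82181 rad.
Distance = R·c = 822.5 × 0.8218 ≈ 676 km.

676 km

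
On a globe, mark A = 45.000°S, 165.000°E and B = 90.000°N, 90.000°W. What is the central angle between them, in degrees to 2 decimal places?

With latitudes φ₁ = -45.000°, φ₂ = 90.000° and longitude difference Δλ = 105.000°:
Haversine: a = sin²(Δφ/2) + cos φ₁ cos φ₂ sin²(Δλ/2) = 0.8536 + (0.7071)(0.0000)(0.6294) = 0.85355.
Central angle c = 2·arcsin(√a) = 2.35619 rad.
So the angular separation is 135.00°.

135.00°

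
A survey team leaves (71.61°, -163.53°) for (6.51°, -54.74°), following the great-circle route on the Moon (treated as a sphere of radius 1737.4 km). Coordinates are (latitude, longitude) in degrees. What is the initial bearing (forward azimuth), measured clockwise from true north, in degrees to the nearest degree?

Δλ = 108.790° = 1.8987 rad.
y = sin Δλ · cos φ₂ = (0.9467)(0.9936) = 0.9406
x = cos φ₁ sin φ₂ − sin φ₁ cos φ₂ cos Δλ = (0.3155)(0.1134) − (0.9489)(0.9936)(-0.3221) = 0.3394
θ = atan2(y, x) = 70.16°, so the bearing is 70°.

70°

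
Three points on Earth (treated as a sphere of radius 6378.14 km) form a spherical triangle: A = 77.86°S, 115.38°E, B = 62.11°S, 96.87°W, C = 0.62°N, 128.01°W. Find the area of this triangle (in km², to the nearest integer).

Side lengths (central angles): a = 1.1693, b = 1.6758, c = 0.6747 rad; semiperimeter s = 1.7599.
By l'Huilier's theorem, tan(E/4) = √[tan(s/2) tan((s−a)/2) tan((s−b)/2) tan((s−c)/2)], giving spherical excess E = 0.3853 rad.
Area = E·R² = 0.3853 × (6378.14)² ≈ 15675521 km².

15675521 km²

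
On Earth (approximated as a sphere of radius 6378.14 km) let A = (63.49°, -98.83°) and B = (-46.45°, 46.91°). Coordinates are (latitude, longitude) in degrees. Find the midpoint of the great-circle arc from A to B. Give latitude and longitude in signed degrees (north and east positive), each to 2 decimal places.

22.68°, 8.78°

Central angle δ = 2.6969 rad. Interpolating on the sphere with fraction f = 0.5:
P = [sin((1−f)δ)·A + sin(fδ)·B] / sin δ = 2.2674·A + 2.2674·B in Cartesian coordinates,
giving P = (0.9118, 0.1408, 0.3856), i.e. latitude 22.68°, longitude 8.78°.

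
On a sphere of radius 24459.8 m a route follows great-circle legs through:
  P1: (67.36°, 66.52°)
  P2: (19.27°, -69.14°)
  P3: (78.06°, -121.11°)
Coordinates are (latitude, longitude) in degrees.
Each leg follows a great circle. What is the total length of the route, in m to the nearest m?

64518 m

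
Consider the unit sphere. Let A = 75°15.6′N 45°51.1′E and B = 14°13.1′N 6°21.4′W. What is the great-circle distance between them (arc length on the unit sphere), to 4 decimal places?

Let φ₁ = 1.3135 rad, φ₂ = 0.2482 rad, and Δλ = -0.9112 rad.
cos c = sin φ₁ sin φ₂ + cos φ₁ cos φ₂ cos Δλ = (0.9671)(0.2456) + (0.2544)(0.9694)(0.6128) = 0.38867,
so c = arccos(0.38867) = 1.17161 rad.
On the unit sphere the arc length equals the central angle: 1.1716.

1.1716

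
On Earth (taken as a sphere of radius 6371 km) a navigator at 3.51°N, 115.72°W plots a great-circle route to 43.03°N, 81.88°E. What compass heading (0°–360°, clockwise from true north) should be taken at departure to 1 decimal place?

343.0°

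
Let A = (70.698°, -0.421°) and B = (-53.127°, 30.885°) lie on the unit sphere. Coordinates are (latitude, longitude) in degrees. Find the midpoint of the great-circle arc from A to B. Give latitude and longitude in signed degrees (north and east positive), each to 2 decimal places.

9.09°, 19.87°

Central angle δ = 2.1963 rad. Interpolating on the sphere with fraction f = 0.5:
P = [sin((1−f)δ)·A + sin(fδ)·B] / sin δ = 1.0984·A + 1.0984·B in Cartesian coordinates,
giving P = (0.9287, 0.3356, 0.1580), i.e. latitude 9.09°, longitude 19.87°.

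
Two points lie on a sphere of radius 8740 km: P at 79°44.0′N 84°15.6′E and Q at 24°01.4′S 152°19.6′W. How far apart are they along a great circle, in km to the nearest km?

Let φ₁ = 1.3916 rad, φ₂ = -0.4193 rad, and Δλ = 2.1540 rad.
Haversine: a = sin²(Δφ/2) + cos φ₁ cos φ₂ sin²(Δλ/2) = 0.6189 + (0.1782)(0.9134)(0.7753) = 0.74512.
Central angle c = 2·arcsin(√a) = 2.08316 rad.
Distance = R·c = 8740 × 2.0832 ≈ 18207 km.

18207 km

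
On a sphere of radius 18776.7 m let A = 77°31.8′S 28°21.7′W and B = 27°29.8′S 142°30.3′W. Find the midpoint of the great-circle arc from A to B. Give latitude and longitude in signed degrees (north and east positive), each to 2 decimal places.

-60.23°, -128.65°

Central angle δ = 1.1891 rad. Interpolating on the sphere with fraction f = 0.5:
P = [sin((1−f)δ)·A + sin(fδ)·B] / sin δ = 0.6036·A + 0.6036·B in Cartesian coordinates,
giving P = (-0.3101, -0.3878, -0.8680), i.e. latitude -60.23°, longitude -128.65°.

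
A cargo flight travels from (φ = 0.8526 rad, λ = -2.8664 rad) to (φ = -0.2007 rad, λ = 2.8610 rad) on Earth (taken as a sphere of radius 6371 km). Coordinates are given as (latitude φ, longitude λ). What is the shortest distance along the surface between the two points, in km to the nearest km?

7402 km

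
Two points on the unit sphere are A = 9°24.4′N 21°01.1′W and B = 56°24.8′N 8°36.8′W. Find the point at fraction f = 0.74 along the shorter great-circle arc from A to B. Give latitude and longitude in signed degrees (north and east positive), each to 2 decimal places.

44.33°, -13.56°

The central angle between A and B is δ = 0.8377 rad.
With f = 0.74, the slerp weights are sin((1−f)δ)/sin δ = 0.2908 and sin(fδ)/sin δ = 0.7818.
Weighted sum of the unit vectors: (0.2908)·(0.9209,-0.3538,0.1634) + (0.7818)·(0.5470,-0.0828,0.8330) = (0.6954, -0.1677, 0.6988).
Converting back: φ = atan2(z, √(x²+y²)) = 44.33°, λ = atan2(y, x) = -13.56°.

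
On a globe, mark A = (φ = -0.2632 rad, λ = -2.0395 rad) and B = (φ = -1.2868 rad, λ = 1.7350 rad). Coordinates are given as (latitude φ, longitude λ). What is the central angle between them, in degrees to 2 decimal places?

88.19°

In radians: φ₁ = -0.2632, φ₂ = -1.2868, Δλ = -143.737° = -2.5087 rad.
cos c = sin φ₁ sin φ₂ + cos φ₁ cos φ₂ cos Δλ = (-0.2602)(-0.9599) + (0.9656)(0.2802)(-0.8063) = 0.03161,
so c = arccos(0.03161) = 1.53918 rad.
So the angular separation is 88.19°.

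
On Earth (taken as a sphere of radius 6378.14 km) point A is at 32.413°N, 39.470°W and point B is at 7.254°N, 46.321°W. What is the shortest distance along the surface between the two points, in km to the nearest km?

2889 km

In radians: φ₁ = 0.5657, φ₂ = 0.1266, Δλ = -6.851° = -0.1196 rad.
Haversine: a = sin²(Δφ/2) + cos φ₁ cos φ₂ sin²(Δλ/2) = 0.0474 + (0.8442)(0.9920)(0.0036) = 0.05042.
Central angle c = 2·arcsin(√a) = 0.45297 rad.
Distance = R·c = 6378.14 × 0.4530 ≈ 2889 km.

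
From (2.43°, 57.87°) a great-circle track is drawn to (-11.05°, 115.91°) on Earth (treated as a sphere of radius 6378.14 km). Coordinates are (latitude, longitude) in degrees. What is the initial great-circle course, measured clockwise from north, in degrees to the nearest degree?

With φ₁ = 0.0424, φ₂ = -0.1929, Δλ = 1.0130 rad, the forward-azimuth formula gives
θ = atan2( sin Δλ cos φ₂ , cos φ₁ sin φ₂ − sin φ₁ cos φ₂ cos Δλ ) = atan2(0.8327, -0.2135) = 104.38°.
So the initial bearing is 104°.

104°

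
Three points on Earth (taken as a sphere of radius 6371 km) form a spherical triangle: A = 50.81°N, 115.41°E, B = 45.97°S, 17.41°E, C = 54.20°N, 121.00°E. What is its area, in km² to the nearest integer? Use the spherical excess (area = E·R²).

Side lengths (central angles): a = 2.3167, b = 0.0838, c = 2.2375 rad; semiperimeter s = 2.3190.
By l'Huilier's theorem, tan(E/4) = √[tan(s/2) tan((s−a)/2) tan((s−b)/2) tan((s−c)/2)], giving spherical excess E = 0.0588 rad.
Area = E·R² = 0.0588 × (6371)² ≈ 2386410 km².

2386410 km²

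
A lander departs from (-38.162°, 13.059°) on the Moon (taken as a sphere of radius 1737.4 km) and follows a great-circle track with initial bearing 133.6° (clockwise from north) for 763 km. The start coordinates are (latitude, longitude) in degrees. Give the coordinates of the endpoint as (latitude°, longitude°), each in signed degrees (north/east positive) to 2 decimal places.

-52.17°, 43.19°

Angular distance δ = d/R = 763/1737.4 = 0.43916 rad; initial bearing θ = 2.3318 rad.
sin φ₂ = sin φ₁ cos δ + cos φ₁ sin δ cos θ = (-0.6179)(0.9051) + (0.7863)(0.4252)(-0.6896) = -0.7898, so φ₂ = -52.17°.
Δλ = atan2(sin θ sin δ cos φ₁, cos δ − sin φ₁ sin φ₂) = atan2(0.2421, 0.4171) = 30.132°.
λ₂ = 13.059° + 30.132° = 43.19°.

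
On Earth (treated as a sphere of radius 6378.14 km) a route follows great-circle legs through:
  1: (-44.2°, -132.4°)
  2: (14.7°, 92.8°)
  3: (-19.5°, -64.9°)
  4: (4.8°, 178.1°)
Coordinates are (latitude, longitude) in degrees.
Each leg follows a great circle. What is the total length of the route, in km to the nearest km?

Leg 1→2: central angle 2.2990 rad, distance 14663.4 km.
Leg 2→3: central angle 2.7606 rad, distance 17607.6 km.
Leg 3→4: central angle 2.0425 rad, distance 13027.2 km.
Total: 14663.4 + 17607.6 + 13027.2 ≈ 45298 km.

45298 km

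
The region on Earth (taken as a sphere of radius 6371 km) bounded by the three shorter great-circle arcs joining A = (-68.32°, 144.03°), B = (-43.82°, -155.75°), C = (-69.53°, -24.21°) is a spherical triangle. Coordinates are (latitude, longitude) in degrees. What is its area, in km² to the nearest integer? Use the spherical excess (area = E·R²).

11034232 km²

Side lengths (central angles): a = 1.0686, b = 0.7316, c = 0.6828 rad; semiperimeter s = 1.2415.
By l'Huilier's theorem, tan(E/4) = √[tan(s/2) tan((s−a)/2) tan((s−b)/2) tan((s−c)/2)], giving spherical excess E = 0.2718 rad.
Area = E·R² = 0.2718 × (6371)² ≈ 11034232 km².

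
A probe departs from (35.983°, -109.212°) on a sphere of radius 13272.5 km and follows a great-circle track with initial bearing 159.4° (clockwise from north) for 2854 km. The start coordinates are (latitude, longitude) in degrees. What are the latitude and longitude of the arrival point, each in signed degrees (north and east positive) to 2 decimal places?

Angular distance δ = d/R = 2854/13272.5 = 0.21503 rad; initial bearing θ = 2.7821 rad.
sin φ₂ = sin φ₁ cos δ + cos φ₁ sin δ cos θ = (0.5875)(0.9770) + (0.8092)(0.2134)(-0.9361) = 0.4124, so φ₂ = 24.36°.
Δλ = atan2(sin θ sin δ cos φ₁, cos δ − sin φ₁ sin φ₂) = atan2(0.0608, 0.7347) = 4.727°.
λ₂ = -109.212° + 4.727° = -104.48°.

24.36°, -104.48°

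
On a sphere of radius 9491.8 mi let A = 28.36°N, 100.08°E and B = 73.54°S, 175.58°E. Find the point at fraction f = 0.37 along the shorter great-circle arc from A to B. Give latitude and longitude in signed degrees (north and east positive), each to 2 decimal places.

-11.93°, 111.82°

Central angle δ = 1.9748 rad. Interpolating on the sphere with fraction f = 0.37:
P = [sin((1−f)δ)·A + sin(fδ)·B] / sin δ = 1.0300·A + 0.7258·B in Cartesian coordinates,
giving P = (-0.3637, 0.9083, -0.2068), i.e. latitude -11.93°, longitude 111.82°.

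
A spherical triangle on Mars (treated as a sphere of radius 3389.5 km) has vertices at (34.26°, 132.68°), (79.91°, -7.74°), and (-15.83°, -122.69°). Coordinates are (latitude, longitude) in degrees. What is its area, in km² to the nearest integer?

Side lengths (central angles): a = 1.9174, b = 1.9331, c = 1.1123 rad; semiperimeter s = 2.4813.
By l'Huilier's theorem, tan(E/4) = √[tan(s/2) tan((s−a)/2) tan((s−b)/2) tan((s−c)/2)], giving spherical excess E = 1.6598 rad.
Area = E·R² = 1.6598 × (3389.5)² ≈ 19068596 km².

19068596 km²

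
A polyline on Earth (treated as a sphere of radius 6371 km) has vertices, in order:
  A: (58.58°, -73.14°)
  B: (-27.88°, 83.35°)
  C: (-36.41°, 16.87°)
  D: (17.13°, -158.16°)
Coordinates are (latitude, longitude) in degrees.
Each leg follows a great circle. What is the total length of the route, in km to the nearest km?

40176 km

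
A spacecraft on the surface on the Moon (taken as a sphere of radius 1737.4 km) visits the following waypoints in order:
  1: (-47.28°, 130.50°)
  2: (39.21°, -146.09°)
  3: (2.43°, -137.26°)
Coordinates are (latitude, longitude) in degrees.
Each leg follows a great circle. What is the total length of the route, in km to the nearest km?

Leg 1→2: central angle 1.9868 rad, distance 3451.9 km.
Leg 2→3: central angle 0.6571 rad, distance 1141.6 km.
Total: 3451.9 + 1141.6 ≈ 4594 km.

4594 km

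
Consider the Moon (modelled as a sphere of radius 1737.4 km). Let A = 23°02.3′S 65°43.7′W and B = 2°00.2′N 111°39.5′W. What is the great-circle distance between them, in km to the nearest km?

Let φ₁ = -0.4021 rad, φ₂ = 0.0350 rad, and Δλ = -0.8016 rad.
Haversine: a = sin²(Δφ/2) + cos φ₁ cos φ₂ sin²(Δλ/2) = 0.0470 + (0.9202)(0.9994)(0.1522) = 0.18700.
Central angle c = 2·arcsin(√a) = 0.89439 rad.
Distance = R·c = 1737.4 × 0.8944 ≈ 1554 km.

1554 km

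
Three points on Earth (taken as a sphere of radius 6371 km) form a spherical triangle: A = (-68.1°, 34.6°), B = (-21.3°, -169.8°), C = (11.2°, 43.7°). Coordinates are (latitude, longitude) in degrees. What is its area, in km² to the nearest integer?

77195990 km²

Side lengths (central angles): a = 2.5547, b = 1.3887, c = 1.5502 rad; semiperimeter s = 2.7468.
By l'Huilier's theorem, tan(E/4) = √[tan(s/2) tan((s−a)/2) tan((s−b)/2) tan((s−c)/2)], giving spherical excess E = 1.9019 rad.
Area = E·R² = 1.9019 × (6371)² ≈ 77195990 km².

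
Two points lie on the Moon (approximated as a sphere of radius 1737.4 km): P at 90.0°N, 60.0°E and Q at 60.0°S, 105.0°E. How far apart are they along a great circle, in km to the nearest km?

4549 km

With latitudes φ₁ = 90.000°, φ₂ = -60.000° and longitude difference Δλ = 45.000°:
Haversine: a = sin²(Δφ/2) + cos φ₁ cos φ₂ sin²(Δλ/2) = 0.9330 + (0.0000)(0.5000)(0.1464) = 0.93301.
Central angle c = 2·arcsin(√a) = 2.61799 rad.
Distance = R·c = 1737.4 × 2.6180 ≈ 4549 km.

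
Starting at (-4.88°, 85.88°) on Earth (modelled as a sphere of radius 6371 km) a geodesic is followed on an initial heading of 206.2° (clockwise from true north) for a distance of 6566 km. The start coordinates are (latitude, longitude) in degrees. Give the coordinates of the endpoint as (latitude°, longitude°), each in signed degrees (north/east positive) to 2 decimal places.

Angular distance δ = d/R = 6566/6371 = 1.03061 rad; initial bearing θ = 3.5989 rad.
sin φ₂ = sin φ₁ cos δ + cos φ₁ sin δ cos θ = (-0.0851)(0.5143) + (0.9964)(0.8576)(-0.8973) = -0.8105, so φ₂ = -54.14°.
Δλ = atan2(sin θ sin δ cos φ₁, cos δ − sin φ₁ sin φ₂) = atan2(-0.3773, 0.4454) = -40.269°.
λ₂ = 85.880° − 40.269° = 45.61°.

-54.14°, 45.61°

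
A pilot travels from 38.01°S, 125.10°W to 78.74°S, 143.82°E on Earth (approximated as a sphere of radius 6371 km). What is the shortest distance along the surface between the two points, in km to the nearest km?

With latitudes φ₁ = -38.010°, φ₂ = -78.740° and longitude difference Δλ = -91.080°:
cos c = sin φ₁ sin φ₂ + cos φ₁ cos φ₂ cos Δλ = (-0.6158)(-0.9808) + (0.7879)(0.1953)(-0.0188) = 0.60105,
so c = arccos(0.60105) = 0.92599 rad.
Distance = R·c = 6371 × 0.9260 ≈ 5899 km.

5899 km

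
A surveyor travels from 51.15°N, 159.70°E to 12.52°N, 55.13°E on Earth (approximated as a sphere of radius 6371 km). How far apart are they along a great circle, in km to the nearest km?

9913 km

Let φ₁ = 0.8927 rad, φ₂ = 0.2185 rad, and Δλ = -1.8251 rad.
Haversine: a = sin²(Δφ/2) + cos φ₁ cos φ₂ sin²(Δλ/2) = 0.1094 + (0.6273)(0.9762)(0.6258) = 0.49261.
Central angle c = 2·arcsin(√a) = 1.55602 rad.
Distance = R·c = 6371 × 1.5560 ≈ 9913 km.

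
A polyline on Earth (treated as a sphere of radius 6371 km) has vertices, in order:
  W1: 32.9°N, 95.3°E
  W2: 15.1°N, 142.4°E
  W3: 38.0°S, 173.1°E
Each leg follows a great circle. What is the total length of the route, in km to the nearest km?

Leg W1→W2: central angle 0.8047 rad, distance 5126.9 km.
Leg W2→W3: central angle 1.0543 rad, distance 6717.2 km.
Total: 5126.9 + 6717.2 ≈ 11844 km.

11844 km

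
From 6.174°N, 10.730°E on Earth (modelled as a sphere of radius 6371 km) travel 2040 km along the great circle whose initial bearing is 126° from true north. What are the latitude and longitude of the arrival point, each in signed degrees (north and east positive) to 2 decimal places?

Angular distance δ = d/R = 2040/6371 = 0.32020 rad; initial bearing θ = 2.1991 rad.
sin φ₂ = sin φ₁ cos δ + cos φ₁ sin δ cos θ = (0.1075)(0.9492) + (0.9942)(0.3148)(-0.5878) = -0.0819, so φ₂ = -4.70°.
Δλ = atan2(sin θ sin δ cos φ₁, cos δ − sin φ₁ sin φ₂) = atan2(0.2532, 0.9580) = 14.803°.
λ₂ = 10.730° + 14.803° = 25.53°.

-4.70°, 25.53°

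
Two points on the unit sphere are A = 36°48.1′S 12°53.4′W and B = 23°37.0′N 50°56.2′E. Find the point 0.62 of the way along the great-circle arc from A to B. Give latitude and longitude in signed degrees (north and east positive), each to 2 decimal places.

-0.09°, 28.22°

Central angle δ = 1.4871 rad. Interpolating on the sphere with fraction f = 0.62:
P = [sin((1−f)δ)·A + sin(fδ)·B] / sin δ = 0.5374·A + 0.7996·B in Cartesian coordinates,
giving P = (0.8811, 0.4729, -0.0016), i.e. latitude -0.09°, longitude 28.22°.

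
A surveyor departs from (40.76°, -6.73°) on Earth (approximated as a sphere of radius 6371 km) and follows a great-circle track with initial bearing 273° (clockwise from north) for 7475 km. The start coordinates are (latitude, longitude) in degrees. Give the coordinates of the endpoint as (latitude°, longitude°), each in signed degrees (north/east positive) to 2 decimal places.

Angular distance δ = d/R = 7475/6371 = 1.17329 rad; initial bearing θ = 4.7647 rad.
sin φ₂ = sin φ₁ cos δ + cos φ₁ sin δ cos θ = (0.6529)(0.3871) + (0.7575)(0.9220)(0.0523) = 0.2893, so φ₂ = 16.82°.
Δλ = atan2(sin θ sin δ cos φ₁, cos δ − sin φ₁ sin φ₂) = atan2(-0.6974, 0.1982) = -74.132°.
λ₂ = -6.730° − 74.132° = -80.86°.

16.82°, -80.86°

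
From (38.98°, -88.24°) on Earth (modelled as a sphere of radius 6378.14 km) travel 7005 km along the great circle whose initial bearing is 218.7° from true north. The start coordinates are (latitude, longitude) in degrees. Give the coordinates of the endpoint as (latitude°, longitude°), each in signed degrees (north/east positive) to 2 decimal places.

Angular distance δ = d/R = 7005/6378.14 = 1.09828 rad; initial bearing θ = 3.8170 rad.
sin φ₂ = sin φ₁ cos δ + cos φ₁ sin δ cos θ = (0.6290)(0.4551) + (0.7774)(0.8904)(-0.7804) = -0.2539, so φ₂ = -14.71°.
Δλ = atan2(sin θ sin δ cos φ₁, cos δ − sin φ₁ sin φ₂) = atan2(-0.4328, 0.6148) = -35.141°.
λ₂ = -88.240° − 35.141° = -123.38°.

-14.71°, -123.38°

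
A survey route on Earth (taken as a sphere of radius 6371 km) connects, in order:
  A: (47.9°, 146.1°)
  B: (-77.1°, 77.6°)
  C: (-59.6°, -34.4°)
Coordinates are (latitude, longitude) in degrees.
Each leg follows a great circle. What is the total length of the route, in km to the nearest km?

18788 km

Leg A→B: central angle 2.3028 rad, distance 14671.4 km.
Leg B→C: central angle 0.6461 rad, distance 4116.4 km.
Total: 14671.4 + 4116.4 ≈ 18788 km.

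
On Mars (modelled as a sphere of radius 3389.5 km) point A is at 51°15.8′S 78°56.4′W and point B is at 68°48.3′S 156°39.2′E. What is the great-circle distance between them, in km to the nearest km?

Let φ₁ = -0.8947 rad, φ₂ = -1.2009 rad, and Δλ = -2.1713 rad.
cos c = sin φ₁ sin φ₂ + cos φ₁ cos φ₂ cos Δλ = (-0.7800)(-0.9324) + (0.6257)(0.3615)(-0.5651) = 0.59943,
so c = arccos(0.59943) = 0.92801 rad.
Distance = R·c = 3389.5 × 0.9280 ≈ 3145 km.

3145 km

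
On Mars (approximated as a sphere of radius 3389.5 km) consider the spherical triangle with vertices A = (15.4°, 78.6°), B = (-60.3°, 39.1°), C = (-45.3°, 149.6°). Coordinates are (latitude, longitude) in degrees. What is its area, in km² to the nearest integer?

10949068 km²

Side lengths (central angles): a = 1.0525, b = 1.5388, c = 1.4324 rad; semiperimeter s = 2.0119.
By l'Huilier's theorem, tan(E/4) = √[tan(s/2) tan((s−a)/2) tan((s−b)/2) tan((s−c)/2)], giving spherical excess E = 0.9530 rad.
Area = E·R² = 0.9530 × (3389.5)² ≈ 10949068 km².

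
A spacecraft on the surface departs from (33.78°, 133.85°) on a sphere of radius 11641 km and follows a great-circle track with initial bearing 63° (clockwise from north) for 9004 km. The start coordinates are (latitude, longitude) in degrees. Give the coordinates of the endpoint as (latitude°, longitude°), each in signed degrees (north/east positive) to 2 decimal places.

41.41°, -170.05°

Angular distance δ = d/R = 9004/11641 = 0.77347 rad; initial bearing θ = 1.0996 rad.
sin φ₂ = sin φ₁ cos δ + cos φ₁ sin δ cos θ = (0.5560)(0.7155) + (0.8312)(0.6986)(0.4540) = 0.6614, so φ₂ = 41.41°.
Δλ = atan2(sin θ sin δ cos φ₁, cos δ − sin φ₁ sin φ₂) = atan2(0.5174, 0.3477) = 56.096°.
λ₂ = 133.850° + 56.096° = 189.95° → -170.05° after wrapping to (−180°, 180°].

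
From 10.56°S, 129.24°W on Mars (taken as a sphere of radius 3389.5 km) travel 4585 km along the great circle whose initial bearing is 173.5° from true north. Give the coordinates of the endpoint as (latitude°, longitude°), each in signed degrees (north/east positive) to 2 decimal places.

Angular distance δ = d/R = 4585/3389.5 = 1.35271 rad; initial bearing θ = 3.0281 rad.
sin φ₂ = sin φ₁ cos δ + cos φ₁ sin δ cos θ = (-0.1833)(0.2164) + (0.9831)(0.9763)(-0.9936) = -0.9933, so φ₂ = -83.34°.
Δλ = atan2(sin θ sin δ cos φ₁, cos δ − sin φ₁ sin φ₂) = atan2(0.1086, 0.0343) = 72.463°.
λ₂ = -129.240° + 72.463° = -56.78°.

-83.34°, -56.78°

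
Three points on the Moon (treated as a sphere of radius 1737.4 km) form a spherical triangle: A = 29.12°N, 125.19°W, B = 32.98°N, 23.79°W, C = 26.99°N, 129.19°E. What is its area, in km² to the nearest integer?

5438616 km²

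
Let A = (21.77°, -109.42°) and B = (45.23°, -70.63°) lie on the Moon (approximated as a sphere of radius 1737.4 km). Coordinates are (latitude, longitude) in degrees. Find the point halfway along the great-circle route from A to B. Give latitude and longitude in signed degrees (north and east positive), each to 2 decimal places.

35.03°, -92.80°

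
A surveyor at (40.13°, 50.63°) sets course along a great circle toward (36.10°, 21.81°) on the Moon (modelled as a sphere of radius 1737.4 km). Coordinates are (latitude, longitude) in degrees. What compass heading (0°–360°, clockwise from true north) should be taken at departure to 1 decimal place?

Δλ = -28.820° = -0.5030 rad.
y = sin Δλ · cos φ₂ = (-0.4821)(0.8080) = -0.3895
x = cos φ₁ sin φ₂ − sin φ₁ cos φ₂ cos Δλ = (0.7646)(0.5892) − (0.6445)(0.8080)(0.8761) = -0.0058
θ = atan2(y, x) = -90.85°; adding 360° gives 269.2°.

269.2°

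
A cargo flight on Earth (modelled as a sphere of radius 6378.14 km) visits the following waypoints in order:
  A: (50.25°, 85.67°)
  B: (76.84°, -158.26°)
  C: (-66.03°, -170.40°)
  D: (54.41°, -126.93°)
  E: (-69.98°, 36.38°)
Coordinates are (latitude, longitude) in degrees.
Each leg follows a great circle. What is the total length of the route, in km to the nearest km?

Leg A→B: central angle 0.8166 rad, distance 5208.7 km.
Leg B→C: central angle 2.4970 rad, distance 15926.1 km.
Leg C→D: central angle 2.1791 rad, distance 13898.6 km.
Leg D→E: central angle 2.8402 rad, distance 18114.9 km.
Total: 5208.7 + 15926.1 + 13898.6 + 18114.9 ≈ 53148 km.

53148 km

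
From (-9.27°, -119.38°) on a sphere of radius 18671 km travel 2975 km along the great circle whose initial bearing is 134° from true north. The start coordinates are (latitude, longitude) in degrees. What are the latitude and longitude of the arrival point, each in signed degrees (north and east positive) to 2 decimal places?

-15.53°, -112.58°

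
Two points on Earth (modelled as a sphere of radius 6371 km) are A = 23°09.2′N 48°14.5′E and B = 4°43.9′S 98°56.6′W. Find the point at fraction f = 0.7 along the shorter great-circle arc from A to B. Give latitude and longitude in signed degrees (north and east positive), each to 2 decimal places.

Central angle δ = 2.5023 rad. Interpolating on the sphere with fraction f = 0.7:
P = [sin((1−f)δ)·A + sin(fδ)·B] / sin δ = 1.1434·A + 1.6488·B in Cartesian coordinates,
giving P = (0.4447, -0.8390, 0.3136), i.e. latitude 18.27°, longitude -62.07°.

18.27°, -62.07°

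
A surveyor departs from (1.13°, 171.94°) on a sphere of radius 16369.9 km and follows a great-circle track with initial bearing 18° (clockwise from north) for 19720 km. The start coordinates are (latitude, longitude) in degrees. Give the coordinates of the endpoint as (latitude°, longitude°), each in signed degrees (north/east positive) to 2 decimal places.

Angular distance δ = d/R = 19720/16369.9 = 1.20465 rad; initial bearing θ = 0.3142 rad.
sin φ₂ = sin φ₁ cos δ + cos φ₁ sin δ cos θ = (0.0197)(0.3580) + (0.9998)(0.9337)(0.9511) = 0.8949, so φ₂ = 63.50°.
Δλ = atan2(sin θ sin δ cos φ₁, cos δ − sin φ₁ sin φ₂) = atan2(0.2885, 0.3404) = 40.282°.
λ₂ = 171.940° + 40.282° = 212.22° → -147.78° after wrapping to (−180°, 180°].

63.50°, -147.78°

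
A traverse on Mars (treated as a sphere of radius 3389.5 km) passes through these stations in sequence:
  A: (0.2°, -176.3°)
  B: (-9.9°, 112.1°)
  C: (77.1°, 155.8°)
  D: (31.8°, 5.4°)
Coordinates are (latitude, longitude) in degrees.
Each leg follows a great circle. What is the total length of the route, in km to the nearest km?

Leg A→B: central angle 1.2552 rad, distance 4254.6 km.
Leg B→C: central angle 1.5794 rad, distance 5353.3 km.
Leg C→D: central angle 1.2146 rad, distance 4117.0 km.
Total: 4254.6 + 5353.3 + 4117.0 ≈ 13725 km.

13725 km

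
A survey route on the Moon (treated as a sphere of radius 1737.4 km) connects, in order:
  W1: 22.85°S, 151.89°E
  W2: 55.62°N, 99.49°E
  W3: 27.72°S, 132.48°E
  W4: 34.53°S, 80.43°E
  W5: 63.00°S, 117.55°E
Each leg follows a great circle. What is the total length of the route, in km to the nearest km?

7862 km

Leg W1→W2: central angle 1.5738 rad, distance 2734.3 km.
Leg W2→W3: central angle 1.5354 rad, distance 2667.6 km.
Leg W3→W4: central angle 0.7782 rad, distance 1352.1 km.
Leg W4→W5: central angle 0.6380 rad, distance 1108.5 km.
Total: 2734.3 + 2667.6 + 1352.1 + 1108.5 ≈ 7862 km.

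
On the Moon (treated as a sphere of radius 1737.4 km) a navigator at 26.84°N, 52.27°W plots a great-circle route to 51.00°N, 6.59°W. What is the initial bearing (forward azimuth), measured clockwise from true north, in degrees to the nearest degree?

Δλ = 45.680° = 0.7973 rad.
y = sin Δλ · cos φ₂ = (0.7154)(0.6293) = 0.4502
x = cos φ₁ sin φ₂ − sin φ₁ cos φ₂ cos Δλ = (0.8923)(0.7771) − (0.4515)(0.6293)(0.6987) = 0.4949
θ = atan2(y, x) = 42.29°, so the bearing is 42°.

42°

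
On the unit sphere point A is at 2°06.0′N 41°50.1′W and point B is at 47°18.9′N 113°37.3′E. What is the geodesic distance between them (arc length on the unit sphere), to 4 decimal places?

2.2011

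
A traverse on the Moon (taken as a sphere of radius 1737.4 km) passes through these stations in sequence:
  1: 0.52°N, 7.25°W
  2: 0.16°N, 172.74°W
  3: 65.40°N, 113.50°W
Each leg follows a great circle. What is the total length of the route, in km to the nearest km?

7370 km

Leg 1→2: central angle 2.8881 rad, distance 5017.7 km.
Leg 2→3: central angle 1.3537 rad, distance 2351.8 km.
Total: 5017.7 + 2351.8 ≈ 7370 km.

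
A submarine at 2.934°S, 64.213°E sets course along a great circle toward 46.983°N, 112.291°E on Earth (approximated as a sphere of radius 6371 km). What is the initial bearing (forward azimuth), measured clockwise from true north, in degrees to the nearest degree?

34°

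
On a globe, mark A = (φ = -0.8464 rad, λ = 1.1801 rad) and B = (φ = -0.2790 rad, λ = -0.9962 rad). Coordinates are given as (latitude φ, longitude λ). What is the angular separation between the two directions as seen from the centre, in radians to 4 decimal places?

With latitudes φ₁ = -48.495°, φ₂ = -15.986° and longitude difference Δλ = -124.693°:
cos c = sin φ₁ sin φ₂ + cos φ₁ cos φ₂ cos Δλ = (-0.7489)(-0.2754) + (0.6627)(0.9613)(-0.5692) = -0.15636,
so c = arccos(-0.15636) = 1.72780 rad.
So the angular separation is 1.7278 rad.

1.7278 rad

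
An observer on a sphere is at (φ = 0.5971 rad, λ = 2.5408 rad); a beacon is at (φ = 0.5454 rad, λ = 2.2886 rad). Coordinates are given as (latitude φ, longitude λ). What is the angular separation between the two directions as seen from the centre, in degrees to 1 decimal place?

In radians: φ₁ = 0.5971, φ₂ = 0.5454, Δλ = -14.450° = -0.2522 rad.
cos c = sin φ₁ sin φ₂ + cos φ₁ cos φ₂ cos Δλ = (0.5622)(0.5188) + (0.8270)(0.8549)(0.9684) = 0.97630,
so c = arccos(0.97630) = 0.21815 rad.
So the angular separation is 12.5°.

12.5°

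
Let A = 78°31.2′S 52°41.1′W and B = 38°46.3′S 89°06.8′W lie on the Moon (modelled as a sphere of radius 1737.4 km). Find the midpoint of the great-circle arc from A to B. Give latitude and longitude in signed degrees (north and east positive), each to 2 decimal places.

-59.47°, -81.95°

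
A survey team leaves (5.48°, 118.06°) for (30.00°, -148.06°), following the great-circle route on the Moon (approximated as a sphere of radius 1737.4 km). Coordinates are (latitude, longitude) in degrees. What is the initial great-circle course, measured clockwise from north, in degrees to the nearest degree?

With φ₁ = 0.0956, φ₂ = 0.5236, Δλ = 1.6385 rad, the forward-azimuth formula gives
θ = atan2( sin Δλ cos φ₂ , cos φ₁ sin φ₂ − sin φ₁ cos φ₂ cos Δλ ) = atan2(0.8640, 0.5033) = 59.78°.
So the initial bearing is 60°.

60°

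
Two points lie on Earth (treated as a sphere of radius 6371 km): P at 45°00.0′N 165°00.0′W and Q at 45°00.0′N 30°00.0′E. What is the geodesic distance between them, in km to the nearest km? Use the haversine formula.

In radians: φ₁ = 0.7854, φ₂ = 0.7854, Δλ = -165.000° = -2.8798 rad.
Haversine: a = sin²(Δφ/2) + cos φ₁ cos φ₂ sin²(Δλ/2) = 0.0000 + (0.7071)(0.7071)(0.9830) = 0.49148.
Central angle c = 2·arcsin(√a) = 1.55376 rad.
Distance = R·c = 6371 × 1.5538 ≈ 9899 km.

9899 km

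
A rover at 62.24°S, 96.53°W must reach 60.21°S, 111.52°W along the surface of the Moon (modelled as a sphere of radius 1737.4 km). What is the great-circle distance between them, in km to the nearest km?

Let φ₁ = -1.0863 rad, φ₂ = -1.0509 rad, and Δλ = -0.2616 rad.
cos c = sin φ₁ sin φ₂ + cos φ₁ cos φ₂ cos Δλ = (-0.8849)(-0.8679) + (0.4658)(0.4968)(0.9660) = 0.99150,
so c = arccos(0.99150) = 0.13049 rad.
Distance = R·c = 1737.4 × 0.1305 ≈ 227 km.

227 km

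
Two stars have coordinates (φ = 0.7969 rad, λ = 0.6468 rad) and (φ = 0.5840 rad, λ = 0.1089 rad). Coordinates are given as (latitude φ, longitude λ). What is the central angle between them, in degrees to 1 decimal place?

In radians: φ₁ = 0.7969, φ₂ = 0.5840, Δλ = -30.819° = -0.5379 rad.
Haversine: a = sin²(Δφ/2) + cos φ₁ cos φ₂ sin²(Δλ/2) = 0.0113 + (0.6989)(0.8343)(0.0706) = 0.05246.
Central angle c = 2·arcsin(√a) = 0.46218 rad.
So the angular separation is 26.5°.

26.5°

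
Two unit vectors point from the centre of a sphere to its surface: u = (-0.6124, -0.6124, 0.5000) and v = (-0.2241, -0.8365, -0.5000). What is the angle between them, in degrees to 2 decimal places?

66.45°

u·v = 0.3995; |u| = 1.0000, |v| = 1.0000.
cos θ = (u·v)/(|u||v|) = 0.3995, so θ = 66.45°.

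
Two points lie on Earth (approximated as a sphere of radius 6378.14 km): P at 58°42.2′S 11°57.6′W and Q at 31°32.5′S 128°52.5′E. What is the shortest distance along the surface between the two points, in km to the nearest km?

9356 km

Let φ₁ = -1.0246 rad, φ₂ = -0.5505 rad, and Δλ = 2.4580 rad.
Haversine: a = sin²(Δφ/2) + cos φ₁ cos φ₂ sin²(Δλ/2) = 0.0551 + (0.5195)(0.8523)(0.8877) = 0.44813.
Central angle c = 2·arcsin(√a) = 1.46687 rad.
Distance = R·c = 6378.14 × 1.4669 ≈ 9356 km.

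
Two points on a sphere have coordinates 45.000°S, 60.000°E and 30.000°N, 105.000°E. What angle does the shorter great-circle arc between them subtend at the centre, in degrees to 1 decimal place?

With latitudes φ₁ = -45.000°, φ₂ = 30.000° and longitude difference Δλ = 45.000°:
Haversine: a = sin²(Δφ/2) + cos φ₁ cos φ₂ sin²(Δλ/2) = 0.3706 + (0.7071)(0.8660)(0.1464) = 0.46027.
Central angle c = 2·arcsin(√a) = 1.49125 rad.
So the angular separation is 85.4°.

85.4°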